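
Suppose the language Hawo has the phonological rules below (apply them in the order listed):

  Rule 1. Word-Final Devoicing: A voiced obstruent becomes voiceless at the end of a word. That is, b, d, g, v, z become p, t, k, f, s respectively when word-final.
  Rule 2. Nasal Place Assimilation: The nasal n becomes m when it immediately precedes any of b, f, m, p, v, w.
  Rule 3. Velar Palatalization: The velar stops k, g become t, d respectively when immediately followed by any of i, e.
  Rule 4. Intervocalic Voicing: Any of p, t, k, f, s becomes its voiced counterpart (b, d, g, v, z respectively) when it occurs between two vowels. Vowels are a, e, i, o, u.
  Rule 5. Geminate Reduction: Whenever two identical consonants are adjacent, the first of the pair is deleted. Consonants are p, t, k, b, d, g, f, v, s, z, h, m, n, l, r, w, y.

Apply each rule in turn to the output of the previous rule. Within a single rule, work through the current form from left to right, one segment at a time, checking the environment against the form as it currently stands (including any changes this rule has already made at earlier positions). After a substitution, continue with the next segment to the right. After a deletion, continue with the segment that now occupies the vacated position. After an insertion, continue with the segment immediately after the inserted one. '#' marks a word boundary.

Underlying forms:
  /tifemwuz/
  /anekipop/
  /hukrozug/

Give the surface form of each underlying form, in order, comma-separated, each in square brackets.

[tivemwus], [anedibop], [hukrozuk]

/tifemwuz/:
  Rule 1 Word-Final Devoicing: [tifemwuz] → [tifemwus]
  Rule 2 Nasal Place Assimilation: no change — [tifemwus]
  Rule 3 Velar Palatalization: no change — [tifemwus]
  Rule 4 Intervocalic Voicing: [tifemwus] → [tivemwus]
  Rule 5 Geminate Reduction: no change — [tivemwus]
/anekipop/:
  Rule 1 Word-Final Devoicing: no change — [anekipop]
  Rule 2 Nasal Place Assimilation: no change — [anekipop]
  Rule 3 Velar Palatalization: [anekipop] → [anetipop]
  Rule 4 Intervocalic Voicing: [anetipop] → [anedibop]
  Rule 5 Geminate Reduction: no change — [anedibop]
/hukrozug/:
  Rule 1 Word-Final Devoicing: [hukrozug] → [hukrozuk]
  Rule 2 Nasal Place Assimilation: no change — [hukrozuk]
  Rule 3 Velar Palatalization: no change — [hukrozuk]
  Rule 4 Intervocalic Voicing: no change — [hukrozuk]
  Rule 5 Geminate Reduction: no change — [hukrozuk]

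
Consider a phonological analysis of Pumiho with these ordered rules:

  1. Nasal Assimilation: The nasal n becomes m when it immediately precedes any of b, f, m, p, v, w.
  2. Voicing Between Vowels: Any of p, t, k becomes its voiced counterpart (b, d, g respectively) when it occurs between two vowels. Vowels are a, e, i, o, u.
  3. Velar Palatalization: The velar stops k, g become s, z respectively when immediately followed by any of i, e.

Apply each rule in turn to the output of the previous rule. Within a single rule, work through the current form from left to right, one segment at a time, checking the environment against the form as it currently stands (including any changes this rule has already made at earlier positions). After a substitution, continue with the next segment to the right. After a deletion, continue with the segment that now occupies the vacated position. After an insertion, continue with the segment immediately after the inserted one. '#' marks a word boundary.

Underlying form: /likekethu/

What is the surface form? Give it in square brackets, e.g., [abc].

[lizezethu]

1 Nasal Assimilation: no change — [likekethu]
2 Voicing Between Vowels: [likekethu] → [ligegethu]
3 Velar Palatalization: [ligegethu] → [lizezethu]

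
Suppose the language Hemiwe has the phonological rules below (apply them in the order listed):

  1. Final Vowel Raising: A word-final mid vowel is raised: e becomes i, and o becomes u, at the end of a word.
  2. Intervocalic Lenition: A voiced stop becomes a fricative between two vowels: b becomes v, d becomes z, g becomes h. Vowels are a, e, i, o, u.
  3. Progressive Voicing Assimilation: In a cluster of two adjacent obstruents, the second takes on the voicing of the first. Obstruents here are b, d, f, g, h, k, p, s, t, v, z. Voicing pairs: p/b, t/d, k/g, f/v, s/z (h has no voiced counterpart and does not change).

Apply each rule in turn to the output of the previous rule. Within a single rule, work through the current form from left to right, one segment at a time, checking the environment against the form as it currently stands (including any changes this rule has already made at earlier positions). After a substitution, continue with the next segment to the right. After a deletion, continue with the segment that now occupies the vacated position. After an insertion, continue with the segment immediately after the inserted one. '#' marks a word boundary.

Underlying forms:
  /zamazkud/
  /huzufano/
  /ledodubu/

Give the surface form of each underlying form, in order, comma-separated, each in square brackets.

/zamazkud/:
  1 Final Vowel Raising: no change — [zamazkud]
  2 Intervocalic Lenition: no change — [zamazkud]
  3 Progressive Voicing Assimilation: [zamazkud] → [zamazgud]
/huzufano/:
  1 Final Vowel Raising: [huzufano] → [huzufanu]
  2 Intervocalic Lenition: no change — [huzufanu]
  3 Progressive Voicing Assimilation: no change — [huzufanu]
/ledodubu/:
  1 Final Vowel Raising: no change — [ledodubu]
  2 Intervocalic Lenition: [ledodubu] → [lezozuvu]
  3 Progressive Voicing Assimilation: no change — [lezozuvu]

[zamazgud], [huzufanu], [lezozuvu]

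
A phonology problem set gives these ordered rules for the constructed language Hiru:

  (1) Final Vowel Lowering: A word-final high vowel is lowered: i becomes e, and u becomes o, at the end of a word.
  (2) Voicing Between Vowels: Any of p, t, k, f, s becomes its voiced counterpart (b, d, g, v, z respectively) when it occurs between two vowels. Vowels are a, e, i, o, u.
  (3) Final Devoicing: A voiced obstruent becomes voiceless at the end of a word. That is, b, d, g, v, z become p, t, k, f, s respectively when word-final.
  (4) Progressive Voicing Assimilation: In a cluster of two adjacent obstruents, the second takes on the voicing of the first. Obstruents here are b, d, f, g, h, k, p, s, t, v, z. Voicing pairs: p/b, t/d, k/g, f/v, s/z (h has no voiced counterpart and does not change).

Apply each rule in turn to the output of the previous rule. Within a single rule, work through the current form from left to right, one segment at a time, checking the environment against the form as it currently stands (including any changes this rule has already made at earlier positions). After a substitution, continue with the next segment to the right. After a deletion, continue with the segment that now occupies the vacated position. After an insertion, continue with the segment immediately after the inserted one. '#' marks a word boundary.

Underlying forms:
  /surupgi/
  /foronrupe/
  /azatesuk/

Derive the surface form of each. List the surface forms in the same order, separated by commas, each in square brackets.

/surupgi/:
  (1) Final Vowel Lowering: [surupgi] → [surupge]
  (2) Voicing Between Vowels: no change — [surupge]
  (3) Final Devoicing: no change — [surupge]
  (4) Progressive Voicing Assimilation: [surupge] → [surupke]
/foronrupe/:
  (1) Final Vowel Lowering: no change — [foronrupe]
  (2) Voicing Between Vowels: [foronrupe] → [foronrube]
  (3) Final Devoicing: no change — [foronrube]
  (4) Progressive Voicing Assimilation: no change — [foronrube]
/azatesuk/:
  (1) Final Vowel Lowering: no change — [azatesuk]
  (2) Voicing Between Vowels: [azatesuk] → [azadezuk]
  (3) Final Devoicing: no change — [azadezuk]
  (4) Progressive Voicing Assimilation: no change — [azadezuk]

[surupke], [foronrube], [azadezuk]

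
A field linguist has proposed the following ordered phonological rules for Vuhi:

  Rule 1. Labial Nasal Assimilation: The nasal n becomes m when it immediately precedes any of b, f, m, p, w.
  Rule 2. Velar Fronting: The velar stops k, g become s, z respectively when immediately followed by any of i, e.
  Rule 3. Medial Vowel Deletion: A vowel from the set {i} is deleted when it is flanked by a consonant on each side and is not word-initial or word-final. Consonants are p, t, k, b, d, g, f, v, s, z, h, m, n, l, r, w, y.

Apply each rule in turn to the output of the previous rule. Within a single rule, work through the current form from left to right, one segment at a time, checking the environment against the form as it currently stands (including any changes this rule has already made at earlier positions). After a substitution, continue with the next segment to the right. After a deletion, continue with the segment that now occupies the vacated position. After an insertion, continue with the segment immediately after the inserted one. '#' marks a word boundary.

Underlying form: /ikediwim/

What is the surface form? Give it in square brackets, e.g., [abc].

[isedwm]

Rule 1 Labial Nasal Assimilation: no change — [ikediwim]
Rule 2 Velar Fronting: [ikediwim] → [isediwim]
Rule 3 Medial Vowel Deletion: [isediwim] → [isedwm]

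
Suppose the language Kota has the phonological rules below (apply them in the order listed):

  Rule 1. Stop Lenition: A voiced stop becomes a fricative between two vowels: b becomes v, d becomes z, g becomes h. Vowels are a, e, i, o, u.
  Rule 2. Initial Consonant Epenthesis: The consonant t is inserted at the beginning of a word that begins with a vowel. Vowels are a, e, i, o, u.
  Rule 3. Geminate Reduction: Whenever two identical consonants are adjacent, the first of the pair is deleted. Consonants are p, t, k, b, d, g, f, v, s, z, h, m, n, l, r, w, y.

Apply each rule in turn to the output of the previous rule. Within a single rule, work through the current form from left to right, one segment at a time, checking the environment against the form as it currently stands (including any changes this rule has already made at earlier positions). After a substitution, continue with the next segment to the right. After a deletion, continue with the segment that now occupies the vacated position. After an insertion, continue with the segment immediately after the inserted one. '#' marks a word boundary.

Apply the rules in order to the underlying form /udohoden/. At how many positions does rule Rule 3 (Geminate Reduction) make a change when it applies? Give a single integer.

0

Rule 1 Stop Lenition: [udohoden] → [uzohozen]
Rule 2 Initial Consonant Epenthesis: [uzohozen] → [tuzohozen]
Rule 3 Geminate Reduction: no change — [tuzohozen]
Rule Rule 3 changed 0 position(s).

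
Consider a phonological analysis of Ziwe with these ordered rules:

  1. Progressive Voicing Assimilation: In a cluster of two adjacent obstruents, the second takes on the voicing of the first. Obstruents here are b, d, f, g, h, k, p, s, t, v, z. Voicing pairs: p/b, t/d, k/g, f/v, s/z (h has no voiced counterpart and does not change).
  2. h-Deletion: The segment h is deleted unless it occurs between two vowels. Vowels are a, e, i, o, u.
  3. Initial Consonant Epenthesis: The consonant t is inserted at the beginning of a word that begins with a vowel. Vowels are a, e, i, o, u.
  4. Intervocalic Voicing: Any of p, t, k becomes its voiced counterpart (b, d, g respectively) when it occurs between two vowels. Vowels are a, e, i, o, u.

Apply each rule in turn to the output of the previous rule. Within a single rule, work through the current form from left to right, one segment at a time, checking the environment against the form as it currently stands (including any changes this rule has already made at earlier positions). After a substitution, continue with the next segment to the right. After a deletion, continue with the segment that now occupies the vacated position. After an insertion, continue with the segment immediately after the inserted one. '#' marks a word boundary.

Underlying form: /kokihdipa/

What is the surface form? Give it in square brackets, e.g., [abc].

1 Progressive Voicing Assimilation: [kokihdipa] → [kokihtipa]
2 h-Deletion: [kokihtipa] → [kokitipa]
3 Initial Consonant Epenthesis: no change — [kokitipa]
4 Intervocalic Voicing: [kokitipa] → [kogidiba]

[kogidiba]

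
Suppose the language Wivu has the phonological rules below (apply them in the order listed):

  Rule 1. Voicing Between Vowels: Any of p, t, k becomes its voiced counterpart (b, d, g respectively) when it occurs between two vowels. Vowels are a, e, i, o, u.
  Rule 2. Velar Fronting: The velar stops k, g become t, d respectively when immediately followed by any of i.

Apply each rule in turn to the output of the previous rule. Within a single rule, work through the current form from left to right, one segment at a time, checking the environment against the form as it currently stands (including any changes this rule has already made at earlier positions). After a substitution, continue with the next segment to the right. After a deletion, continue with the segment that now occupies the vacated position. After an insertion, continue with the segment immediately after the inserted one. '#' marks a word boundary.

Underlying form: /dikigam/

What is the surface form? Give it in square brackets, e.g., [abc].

Rule 1 Voicing Between Vowels: [dikigam] → [digigam]
Rule 2 Velar Fronting: [digigam] → [didigam]

[didigam]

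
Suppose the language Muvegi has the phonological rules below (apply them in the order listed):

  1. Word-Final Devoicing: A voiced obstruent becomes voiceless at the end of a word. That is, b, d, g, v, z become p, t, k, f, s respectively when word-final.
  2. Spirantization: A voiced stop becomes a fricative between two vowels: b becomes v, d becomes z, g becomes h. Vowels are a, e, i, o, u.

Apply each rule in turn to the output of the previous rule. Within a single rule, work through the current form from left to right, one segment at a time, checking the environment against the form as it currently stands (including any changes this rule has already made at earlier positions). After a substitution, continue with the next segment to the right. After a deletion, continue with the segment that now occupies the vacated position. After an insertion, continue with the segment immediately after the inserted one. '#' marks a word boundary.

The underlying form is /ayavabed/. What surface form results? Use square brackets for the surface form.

[ayavavet]

1 Word-Final Devoicing: [ayavabed] → [ayavabet]
2 Spirantization: [ayavabet] → [ayavavet]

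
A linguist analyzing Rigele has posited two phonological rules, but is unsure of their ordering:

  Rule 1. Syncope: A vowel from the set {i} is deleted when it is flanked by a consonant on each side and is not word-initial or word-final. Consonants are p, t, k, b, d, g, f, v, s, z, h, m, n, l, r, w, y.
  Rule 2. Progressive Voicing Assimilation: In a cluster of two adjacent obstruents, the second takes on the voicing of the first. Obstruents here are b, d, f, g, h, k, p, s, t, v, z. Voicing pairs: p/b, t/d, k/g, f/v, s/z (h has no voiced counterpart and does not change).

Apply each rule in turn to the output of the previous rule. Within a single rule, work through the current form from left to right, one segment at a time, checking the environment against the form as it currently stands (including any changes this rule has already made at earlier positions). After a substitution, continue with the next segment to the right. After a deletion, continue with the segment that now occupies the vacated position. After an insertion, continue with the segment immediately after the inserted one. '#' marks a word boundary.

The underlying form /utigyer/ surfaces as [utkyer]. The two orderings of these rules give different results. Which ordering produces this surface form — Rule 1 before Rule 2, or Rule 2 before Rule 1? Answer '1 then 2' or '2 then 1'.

Order 1 then 2:
  1 Syncope: [utigyer] → [utgyer]
  2 Progressive Voicing Assimilation: [utgyer] → [utkyer]
  result: [utkyer]
Order 2 then 1:
  2 Progressive Voicing Assimilation: no change — [utigyer]
  1 Syncope: [utigyer] → [utgyer]
  result: [utgyer]

1 then 2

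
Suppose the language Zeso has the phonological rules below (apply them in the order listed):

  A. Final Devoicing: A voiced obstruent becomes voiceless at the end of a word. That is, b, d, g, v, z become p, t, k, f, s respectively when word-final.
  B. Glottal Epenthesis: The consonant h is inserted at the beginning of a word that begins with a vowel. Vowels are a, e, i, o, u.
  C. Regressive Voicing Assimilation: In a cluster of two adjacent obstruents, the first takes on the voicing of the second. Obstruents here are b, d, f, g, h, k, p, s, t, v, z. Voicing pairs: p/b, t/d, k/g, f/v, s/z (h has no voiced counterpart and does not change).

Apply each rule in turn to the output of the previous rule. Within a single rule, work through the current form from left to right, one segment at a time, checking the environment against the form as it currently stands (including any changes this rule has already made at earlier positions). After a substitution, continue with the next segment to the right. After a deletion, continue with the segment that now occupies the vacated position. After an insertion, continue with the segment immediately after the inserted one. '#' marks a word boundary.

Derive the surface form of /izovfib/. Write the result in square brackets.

A Final Devoicing: [izovfib] → [izovfip]
B Glottal Epenthesis: [izovfip] → [hizovfip]
C Regressive Voicing Assimilation: [hizovfip] → [hizoffip]

[hizoffip]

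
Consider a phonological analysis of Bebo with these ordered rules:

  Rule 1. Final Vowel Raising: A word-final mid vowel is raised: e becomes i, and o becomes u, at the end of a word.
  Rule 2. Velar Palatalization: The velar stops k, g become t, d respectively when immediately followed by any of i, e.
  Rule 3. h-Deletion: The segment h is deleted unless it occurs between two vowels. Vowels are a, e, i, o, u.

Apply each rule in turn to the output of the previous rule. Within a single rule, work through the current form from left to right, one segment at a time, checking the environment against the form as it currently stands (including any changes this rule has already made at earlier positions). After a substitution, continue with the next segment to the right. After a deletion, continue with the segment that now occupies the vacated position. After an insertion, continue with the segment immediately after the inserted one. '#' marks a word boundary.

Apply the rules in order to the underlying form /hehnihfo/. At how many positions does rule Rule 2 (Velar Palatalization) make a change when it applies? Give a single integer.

Rule 1 Final Vowel Raising: [hehnihfo] → [hehnihfu]
Rule 2 Velar Palatalization: no change — [hehnihfu]
Rule 3 h-Deletion: [hehnihfu] → [enifu]
Rule Rule 2 changed 0 position(s).

0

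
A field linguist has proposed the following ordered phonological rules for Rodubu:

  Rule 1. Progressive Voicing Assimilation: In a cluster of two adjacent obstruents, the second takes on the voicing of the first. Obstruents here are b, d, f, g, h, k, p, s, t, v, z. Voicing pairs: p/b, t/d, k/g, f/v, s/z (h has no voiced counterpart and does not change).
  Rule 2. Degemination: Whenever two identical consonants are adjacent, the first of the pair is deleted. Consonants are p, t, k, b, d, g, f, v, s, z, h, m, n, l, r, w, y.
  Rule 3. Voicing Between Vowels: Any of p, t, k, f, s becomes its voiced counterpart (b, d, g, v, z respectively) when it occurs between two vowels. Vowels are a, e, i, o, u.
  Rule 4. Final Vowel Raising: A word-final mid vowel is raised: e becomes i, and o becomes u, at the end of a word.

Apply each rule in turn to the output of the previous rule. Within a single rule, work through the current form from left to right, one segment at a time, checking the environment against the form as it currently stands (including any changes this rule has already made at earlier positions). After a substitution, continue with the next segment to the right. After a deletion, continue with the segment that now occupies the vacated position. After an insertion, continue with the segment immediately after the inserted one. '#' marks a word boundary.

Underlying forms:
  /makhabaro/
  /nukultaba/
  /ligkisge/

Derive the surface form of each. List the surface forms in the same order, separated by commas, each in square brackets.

/makhabaro/:
  Rule 1 Progressive Voicing Assimilation: no change — [makhabaro]
  Rule 2 Degemination: no change — [makhabaro]
  Rule 3 Voicing Between Vowels: no change — [makhabaro]
  Rule 4 Final Vowel Raising: [makhabaro] → [makhabaru]
/nukultaba/:
  Rule 1 Progressive Voicing Assimilation: no change — [nukultaba]
  Rule 2 Degemination: no change — [nukultaba]
  Rule 3 Voicing Between Vowels: [nukultaba] → [nugultaba]
  Rule 4 Final Vowel Raising: no change — [nugultaba]
/ligkisge/:
  Rule 1 Progressive Voicing Assimilation: [ligkisge] → [liggiske]
  Rule 2 Degemination: [liggiske] → [ligiske]
  Rule 3 Voicing Between Vowels: no change — [ligiske]
  Rule 4 Final Vowel Raising: [ligiske] → [ligiski]

[makhabaru], [nugultaba], [ligiski]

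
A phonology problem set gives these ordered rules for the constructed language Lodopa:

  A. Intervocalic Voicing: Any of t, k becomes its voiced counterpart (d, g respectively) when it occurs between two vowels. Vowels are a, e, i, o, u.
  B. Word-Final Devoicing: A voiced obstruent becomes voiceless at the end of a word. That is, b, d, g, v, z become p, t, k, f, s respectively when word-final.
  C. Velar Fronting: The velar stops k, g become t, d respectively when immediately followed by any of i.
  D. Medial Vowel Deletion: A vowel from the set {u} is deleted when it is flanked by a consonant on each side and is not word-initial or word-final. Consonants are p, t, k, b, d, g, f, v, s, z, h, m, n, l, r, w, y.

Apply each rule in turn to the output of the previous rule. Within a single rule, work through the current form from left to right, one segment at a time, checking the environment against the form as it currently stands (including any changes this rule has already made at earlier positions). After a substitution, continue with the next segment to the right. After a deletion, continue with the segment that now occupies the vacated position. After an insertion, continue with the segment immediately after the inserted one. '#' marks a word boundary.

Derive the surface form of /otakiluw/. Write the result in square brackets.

A Intervocalic Voicing: [otakiluw] → [odagiluw]
B Word-Final Devoicing: no change — [odagiluw]
C Velar Fronting: [odagiluw] → [odadiluw]
D Medial Vowel Deletion: [odadiluw] → [odadilw]

[odadilw]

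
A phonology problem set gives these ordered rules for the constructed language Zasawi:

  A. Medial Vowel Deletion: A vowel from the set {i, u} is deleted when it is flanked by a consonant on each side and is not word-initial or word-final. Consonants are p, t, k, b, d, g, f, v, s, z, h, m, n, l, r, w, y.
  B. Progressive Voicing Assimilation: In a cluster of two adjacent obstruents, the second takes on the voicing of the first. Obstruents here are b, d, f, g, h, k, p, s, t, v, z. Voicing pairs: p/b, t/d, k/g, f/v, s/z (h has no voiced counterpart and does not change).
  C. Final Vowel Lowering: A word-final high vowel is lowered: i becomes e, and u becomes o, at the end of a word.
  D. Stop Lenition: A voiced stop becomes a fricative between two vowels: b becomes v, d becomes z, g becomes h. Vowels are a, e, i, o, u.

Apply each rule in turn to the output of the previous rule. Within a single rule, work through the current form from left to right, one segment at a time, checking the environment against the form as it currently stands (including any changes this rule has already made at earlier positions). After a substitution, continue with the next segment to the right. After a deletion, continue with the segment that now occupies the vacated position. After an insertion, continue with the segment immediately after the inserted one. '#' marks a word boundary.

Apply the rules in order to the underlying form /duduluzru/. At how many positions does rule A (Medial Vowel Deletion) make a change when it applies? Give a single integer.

3

A Medial Vowel Deletion: [duduluzru] → [ddlzru]
B Progressive Voicing Assimilation: no change — [ddlzru]
C Final Vowel Lowering: [ddlzru] → [ddlzro]
D Stop Lenition: no change — [ddlzro]
Rule A changed 3 position(s).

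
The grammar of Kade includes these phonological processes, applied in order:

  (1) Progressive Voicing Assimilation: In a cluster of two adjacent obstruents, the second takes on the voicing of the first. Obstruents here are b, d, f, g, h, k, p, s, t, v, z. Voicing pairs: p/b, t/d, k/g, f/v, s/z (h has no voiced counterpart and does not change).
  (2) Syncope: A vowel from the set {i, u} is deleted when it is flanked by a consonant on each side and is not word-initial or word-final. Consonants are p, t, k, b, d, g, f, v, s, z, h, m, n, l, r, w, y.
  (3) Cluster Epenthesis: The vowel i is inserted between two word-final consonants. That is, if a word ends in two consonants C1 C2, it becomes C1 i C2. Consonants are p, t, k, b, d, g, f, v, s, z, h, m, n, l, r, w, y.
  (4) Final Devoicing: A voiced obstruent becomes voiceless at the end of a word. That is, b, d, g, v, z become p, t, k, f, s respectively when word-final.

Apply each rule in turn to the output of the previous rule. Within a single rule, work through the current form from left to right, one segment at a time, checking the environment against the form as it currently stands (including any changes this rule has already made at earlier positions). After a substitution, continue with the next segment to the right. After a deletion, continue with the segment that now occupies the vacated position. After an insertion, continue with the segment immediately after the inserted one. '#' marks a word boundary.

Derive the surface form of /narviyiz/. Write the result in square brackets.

(1) Progressive Voicing Assimilation: no change — [narviyiz]
(2) Syncope: [narviyiz] → [narvyz]
(3) Cluster Epenthesis: [narvyz] → [narvyiz]
(4) Final Devoicing: [narvyiz] → [narvyis]

[narvyis]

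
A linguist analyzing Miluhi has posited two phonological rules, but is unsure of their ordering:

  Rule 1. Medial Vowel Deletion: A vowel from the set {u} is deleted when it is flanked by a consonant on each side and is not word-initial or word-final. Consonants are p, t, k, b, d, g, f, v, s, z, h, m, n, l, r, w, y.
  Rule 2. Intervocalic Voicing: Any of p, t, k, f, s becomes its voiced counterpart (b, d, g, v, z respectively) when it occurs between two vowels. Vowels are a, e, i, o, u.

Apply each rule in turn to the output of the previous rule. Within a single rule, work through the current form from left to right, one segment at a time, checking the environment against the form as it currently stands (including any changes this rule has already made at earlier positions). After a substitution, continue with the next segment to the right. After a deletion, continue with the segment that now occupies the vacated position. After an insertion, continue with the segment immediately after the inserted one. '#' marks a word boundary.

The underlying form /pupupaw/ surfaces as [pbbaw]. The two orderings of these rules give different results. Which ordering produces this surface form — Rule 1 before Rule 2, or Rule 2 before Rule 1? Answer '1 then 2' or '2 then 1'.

2 then 1

Order 1 then 2:
  1 Medial Vowel Deletion: [pupupaw] → [pppaw]
  2 Intervocalic Voicing: no change — [pppaw]
  result: [pppaw]
Order 2 then 1:
  2 Intervocalic Voicing: [pupupaw] → [pububaw]
  1 Medial Vowel Deletion: [pububaw] → [pbbaw]
  result: [pbbaw]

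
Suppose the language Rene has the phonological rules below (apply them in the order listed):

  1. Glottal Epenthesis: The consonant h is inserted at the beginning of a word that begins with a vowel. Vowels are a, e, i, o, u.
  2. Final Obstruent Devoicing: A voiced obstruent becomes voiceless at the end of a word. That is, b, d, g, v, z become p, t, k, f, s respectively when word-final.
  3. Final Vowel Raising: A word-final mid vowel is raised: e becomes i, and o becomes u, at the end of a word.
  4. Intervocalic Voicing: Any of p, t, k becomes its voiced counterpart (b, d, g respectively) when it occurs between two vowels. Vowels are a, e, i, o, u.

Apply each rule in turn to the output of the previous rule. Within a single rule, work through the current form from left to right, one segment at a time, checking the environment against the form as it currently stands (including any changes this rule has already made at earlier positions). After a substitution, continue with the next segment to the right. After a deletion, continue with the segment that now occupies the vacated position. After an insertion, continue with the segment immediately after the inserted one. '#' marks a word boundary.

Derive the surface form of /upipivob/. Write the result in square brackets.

1 Glottal Epenthesis: [upipivob] → [hupipivob]
2 Final Obstruent Devoicing: [hupipivob] → [hupipivop]
3 Final Vowel Raising: no change — [hupipivop]
4 Intervocalic Voicing: [hupipivop] → [hubibivop]

[hubibivop]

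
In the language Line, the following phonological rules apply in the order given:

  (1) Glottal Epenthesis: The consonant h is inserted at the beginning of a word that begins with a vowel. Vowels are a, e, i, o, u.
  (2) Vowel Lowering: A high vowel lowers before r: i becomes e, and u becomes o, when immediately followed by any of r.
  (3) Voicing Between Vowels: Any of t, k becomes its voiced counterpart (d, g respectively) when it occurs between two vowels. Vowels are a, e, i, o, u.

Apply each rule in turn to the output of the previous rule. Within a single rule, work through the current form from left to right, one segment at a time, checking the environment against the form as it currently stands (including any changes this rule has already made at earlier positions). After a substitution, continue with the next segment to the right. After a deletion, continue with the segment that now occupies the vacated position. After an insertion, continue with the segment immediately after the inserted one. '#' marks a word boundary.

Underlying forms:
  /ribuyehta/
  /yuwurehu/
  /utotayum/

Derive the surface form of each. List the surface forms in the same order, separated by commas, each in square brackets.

/ribuyehta/:
  (1) Glottal Epenthesis: no change — [ribuyehta]
  (2) Vowel Lowering: no change — [ribuyehta]
  (3) Voicing Between Vowels: no change — [ribuyehta]
/yuwurehu/:
  (1) Glottal Epenthesis: no change — [yuwurehu]
  (2) Vowel Lowering: [yuwurehu] → [yuworehu]
  (3) Voicing Between Vowels: no change — [yuworehu]
/utotayum/:
  (1) Glottal Epenthesis: [utotayum] → [hutotayum]
  (2) Vowel Lowering: no change — [hutotayum]
  (3) Voicing Between Vowels: [hutotayum] → [hudodayum]

[ribuyehta], [yuworehu], [hudodayum]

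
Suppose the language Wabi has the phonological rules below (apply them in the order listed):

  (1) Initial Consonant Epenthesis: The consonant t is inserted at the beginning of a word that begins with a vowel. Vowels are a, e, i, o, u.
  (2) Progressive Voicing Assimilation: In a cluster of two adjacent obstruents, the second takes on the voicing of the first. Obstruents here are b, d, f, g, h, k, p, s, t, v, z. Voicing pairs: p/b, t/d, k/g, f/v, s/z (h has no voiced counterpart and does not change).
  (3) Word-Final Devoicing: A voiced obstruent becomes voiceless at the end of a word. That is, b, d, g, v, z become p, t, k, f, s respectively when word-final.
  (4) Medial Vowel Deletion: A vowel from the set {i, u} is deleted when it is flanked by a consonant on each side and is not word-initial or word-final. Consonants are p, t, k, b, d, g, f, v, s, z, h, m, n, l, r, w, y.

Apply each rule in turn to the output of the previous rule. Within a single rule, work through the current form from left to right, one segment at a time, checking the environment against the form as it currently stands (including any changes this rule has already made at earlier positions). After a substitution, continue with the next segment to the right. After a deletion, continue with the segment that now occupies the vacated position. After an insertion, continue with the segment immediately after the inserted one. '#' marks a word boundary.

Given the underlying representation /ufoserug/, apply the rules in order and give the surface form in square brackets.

(1) Initial Consonant Epenthesis: [ufoserug] → [tufoserug]
(2) Progressive Voicing Assimilation: no change — [tufoserug]
(3) Word-Final Devoicing: [tufoserug] → [tufoseruk]
(4) Medial Vowel Deletion: [tufoseruk] → [tfoserk]

[tfoserk]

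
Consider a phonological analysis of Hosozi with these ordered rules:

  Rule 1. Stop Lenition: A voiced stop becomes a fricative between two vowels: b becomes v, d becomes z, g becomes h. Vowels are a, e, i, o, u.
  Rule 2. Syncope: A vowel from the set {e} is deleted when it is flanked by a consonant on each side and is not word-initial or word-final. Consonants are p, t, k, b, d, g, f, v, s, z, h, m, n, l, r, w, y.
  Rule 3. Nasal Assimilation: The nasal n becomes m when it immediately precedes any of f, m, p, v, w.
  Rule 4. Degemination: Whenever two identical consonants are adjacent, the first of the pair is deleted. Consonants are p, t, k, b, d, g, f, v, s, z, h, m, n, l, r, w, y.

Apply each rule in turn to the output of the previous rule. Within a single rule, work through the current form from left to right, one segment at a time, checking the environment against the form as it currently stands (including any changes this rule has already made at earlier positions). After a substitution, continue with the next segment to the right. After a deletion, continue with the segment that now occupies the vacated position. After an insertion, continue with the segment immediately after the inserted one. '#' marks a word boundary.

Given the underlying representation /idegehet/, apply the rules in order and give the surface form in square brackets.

Rule 1 Stop Lenition: [idegehet] → [izehehet]
Rule 2 Syncope: [izehehet] → [izhht]
Rule 3 Nasal Assimilation: no change — [izhht]
Rule 4 Degemination: [izhht] → [izht]

[izht]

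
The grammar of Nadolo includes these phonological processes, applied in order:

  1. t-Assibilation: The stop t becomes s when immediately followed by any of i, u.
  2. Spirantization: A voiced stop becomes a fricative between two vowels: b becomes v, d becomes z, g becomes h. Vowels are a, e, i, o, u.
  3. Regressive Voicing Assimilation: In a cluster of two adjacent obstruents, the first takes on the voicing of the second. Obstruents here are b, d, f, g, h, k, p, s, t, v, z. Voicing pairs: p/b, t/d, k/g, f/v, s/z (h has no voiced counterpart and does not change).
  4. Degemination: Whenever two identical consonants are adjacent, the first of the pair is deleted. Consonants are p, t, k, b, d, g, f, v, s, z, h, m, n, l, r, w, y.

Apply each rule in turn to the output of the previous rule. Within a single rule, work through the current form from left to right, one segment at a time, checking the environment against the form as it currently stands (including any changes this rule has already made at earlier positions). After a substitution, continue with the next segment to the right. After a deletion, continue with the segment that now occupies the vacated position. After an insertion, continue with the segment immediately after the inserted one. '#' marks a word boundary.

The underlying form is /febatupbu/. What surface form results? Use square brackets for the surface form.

[fevasubu]

1 t-Assibilation: [febatupbu] → [febasupbu]
2 Spirantization: [febasupbu] → [fevasupbu]
3 Regressive Voicing Assimilation: [fevasupbu] → [fevasubbu]
4 Degemination: [fevasubbu] → [fevasubu]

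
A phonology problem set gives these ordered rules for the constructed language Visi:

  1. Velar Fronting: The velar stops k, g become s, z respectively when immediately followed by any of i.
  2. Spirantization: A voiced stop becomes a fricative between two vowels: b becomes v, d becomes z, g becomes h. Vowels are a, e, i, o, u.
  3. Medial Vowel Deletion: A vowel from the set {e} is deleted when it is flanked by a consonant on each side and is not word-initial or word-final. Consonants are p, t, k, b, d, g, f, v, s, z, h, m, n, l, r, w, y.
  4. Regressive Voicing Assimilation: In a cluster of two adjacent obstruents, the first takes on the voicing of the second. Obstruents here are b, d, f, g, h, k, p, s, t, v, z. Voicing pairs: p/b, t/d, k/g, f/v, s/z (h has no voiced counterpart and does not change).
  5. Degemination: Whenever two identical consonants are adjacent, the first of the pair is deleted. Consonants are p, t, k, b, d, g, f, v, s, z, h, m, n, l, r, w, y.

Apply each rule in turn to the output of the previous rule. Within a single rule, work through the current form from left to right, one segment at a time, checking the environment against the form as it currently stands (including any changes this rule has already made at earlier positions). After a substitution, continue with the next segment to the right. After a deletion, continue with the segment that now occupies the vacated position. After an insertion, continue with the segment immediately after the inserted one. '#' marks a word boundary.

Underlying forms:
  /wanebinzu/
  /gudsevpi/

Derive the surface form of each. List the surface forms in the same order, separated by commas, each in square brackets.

[wanvinzu], [gutzfpi]

/wanebinzu/:
  1 Velar Fronting: no change — [wanebinzu]
  2 Spirantization: [wanebinzu] → [wanevinzu]
  3 Medial Vowel Deletion: [wanevinzu] → [wanvinzu]
  4 Regressive Voicing Assimilation: no change — [wanvinzu]
  5 Degemination: no change — [wanvinzu]
/gudsevpi/:
  1 Velar Fronting: no change — [gudsevpi]
  2 Spirantization: no change — [gudsevpi]
  3 Medial Vowel Deletion: [gudsevpi] → [gudsvpi]
  4 Regressive Voicing Assimilation: [gudsvpi] → [gutzfpi]
  5 Degemination: no change — [gutzfpi]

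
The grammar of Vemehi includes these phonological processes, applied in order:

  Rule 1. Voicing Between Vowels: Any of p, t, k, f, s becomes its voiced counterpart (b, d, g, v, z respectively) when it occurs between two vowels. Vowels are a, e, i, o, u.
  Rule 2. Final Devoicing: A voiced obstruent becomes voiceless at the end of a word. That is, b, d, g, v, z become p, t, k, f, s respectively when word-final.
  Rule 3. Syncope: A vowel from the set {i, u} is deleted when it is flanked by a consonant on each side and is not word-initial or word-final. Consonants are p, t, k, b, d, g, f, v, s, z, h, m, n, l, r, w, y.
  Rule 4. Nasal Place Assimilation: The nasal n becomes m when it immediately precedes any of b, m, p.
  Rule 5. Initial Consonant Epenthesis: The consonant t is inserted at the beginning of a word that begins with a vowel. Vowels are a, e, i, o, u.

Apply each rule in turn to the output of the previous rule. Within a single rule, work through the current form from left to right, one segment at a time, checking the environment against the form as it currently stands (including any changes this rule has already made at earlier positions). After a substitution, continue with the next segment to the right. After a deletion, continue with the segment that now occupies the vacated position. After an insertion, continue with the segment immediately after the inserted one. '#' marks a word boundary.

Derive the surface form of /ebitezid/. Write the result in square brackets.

Rule 1 Voicing Between Vowels: [ebitezid] → [ebidezid]
Rule 2 Final Devoicing: [ebidezid] → [ebidezit]
Rule 3 Syncope: [ebidezit] → [ebdezt]
Rule 4 Nasal Place Assimilation: no change — [ebdezt]
Rule 5 Initial Consonant Epenthesis: [ebdezt] → [tebdezt]

[tebdezt]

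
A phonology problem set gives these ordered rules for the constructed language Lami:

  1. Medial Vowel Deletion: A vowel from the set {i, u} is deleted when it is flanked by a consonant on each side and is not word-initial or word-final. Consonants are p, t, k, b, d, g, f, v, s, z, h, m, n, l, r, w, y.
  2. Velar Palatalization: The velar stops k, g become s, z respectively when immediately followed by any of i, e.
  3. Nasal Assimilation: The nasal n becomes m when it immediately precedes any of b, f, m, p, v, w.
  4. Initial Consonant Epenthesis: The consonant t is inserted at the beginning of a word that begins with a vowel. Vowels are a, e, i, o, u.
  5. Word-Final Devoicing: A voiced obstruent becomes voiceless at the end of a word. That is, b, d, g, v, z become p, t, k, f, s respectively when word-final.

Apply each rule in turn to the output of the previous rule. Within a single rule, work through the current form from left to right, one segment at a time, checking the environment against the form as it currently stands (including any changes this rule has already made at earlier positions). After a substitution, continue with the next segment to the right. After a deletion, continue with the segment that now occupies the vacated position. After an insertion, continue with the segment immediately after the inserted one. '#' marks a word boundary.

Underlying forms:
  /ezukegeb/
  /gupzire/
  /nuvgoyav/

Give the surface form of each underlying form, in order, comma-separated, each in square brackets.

/ezukegeb/:
  1 Medial Vowel Deletion: [ezukegeb] → [ezkegeb]
  2 Velar Palatalization: [ezkegeb] → [ezsezeb]
  3 Nasal Assimilation: no change — [ezsezeb]
  4 Initial Consonant Epenthesis: [ezsezeb] → [tezsezeb]
  5 Word-Final Devoicing: [tezsezeb] → [tezsezep]
/gupzire/:
  1 Medial Vowel Deletion: [gupzire] → [gpzre]
  2 Velar Palatalization: no change — [gpzre]
  3 Nasal Assimilation: no change — [gpzre]
  4 Initial Consonant Epenthesis: no change — [gpzre]
  5 Word-Final Devoicing: no change — [gpzre]
/nuvgoyav/:
  1 Medial Vowel Deletion: [nuvgoyav] → [nvgoyav]
  2 Velar Palatalization: no change — [nvgoyav]
  3 Nasal Assimilation: [nvgoyav] → [mvgoyav]
  4 Initial Consonant Epenthesis: no change — [mvgoyav]
  5 Word-Final Devoicing: [mvgoyav] → [mvgoyaf]

[tezsezep], [gpzre], [mvgoyaf]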